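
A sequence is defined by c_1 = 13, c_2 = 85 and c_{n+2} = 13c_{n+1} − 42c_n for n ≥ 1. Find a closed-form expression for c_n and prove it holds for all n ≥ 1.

Claim: c_n = 7^n + 6^n.

Base cases: c_1 = 13 and 7^1 + 6^1 = 13; c_2 = 85 and 7^2 + 6^2 = 85.
Assume c_j = 7^j + 6^j for all 1 ≤ j ≤ r, where r ≥ 2.
Then c_{r+1} = 13c_r − 42c_{r−1} = 13·(7^r + 6^r) − 42·(7^{r−1} + 6^{r−1}) = (13·7 − 42)7^{r−1} + (13·6 − 42)6^{r−1} = 49·7^{r−1} + 36·6^{r−1} = 7^{r+1} + 6^{r+1}.
Hence c_n = 7^n + 6^n for every n ≥ 1, by strong induction.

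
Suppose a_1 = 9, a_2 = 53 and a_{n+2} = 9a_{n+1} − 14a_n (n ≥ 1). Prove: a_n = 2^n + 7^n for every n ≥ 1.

Base cases: a_1 = 9 and 2^1 + 7^1 = 9; a_2 = 53 and 2^2 + 7^2 = 53.
Assume a_j = 2^j + 7^j for all 1 ≤ j ≤ r, where r ≥ 2.
Then a_{r+1} = 9a_r − 14a_{r−1} = 9·(2^r + 7^r) − 14·(2^{r−1} + 7^{r−1}) = (9·2 − 14)2^{r−1} + (9·7 − 14)7^{r−1} = 4·2^{r−1} + 49·7^{r−1} = 2^{r+1} + 7^{r+1}.
By strong induction, a_n = 2^n + 7^n for all n ≥ 1.

a_n = 2^n + 7^n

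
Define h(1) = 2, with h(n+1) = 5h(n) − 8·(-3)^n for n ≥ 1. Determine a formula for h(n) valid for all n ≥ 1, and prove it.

Claim: h(n) = 5^n + (-3)^n.

Base case: h(1) = 2, and 5^1 + (-3)^1 = 5 − 3 = 2.
Assume h(r) = 5^r + (-3)^r for some r ≥ 1.
Then h(r+1) = 5h(r) − 8·(-3)^r = 5·(5^r + (-3)^r) − 8·(-3)^r = 5^{r+1} + 5·(-3)^r − 8·(-3)^r = 5^{r+1} − 3·(-3)^r = 5^{r+1} + (-3)^{r+1}.
This completes the inductive step, so h(n) = 5^n + (-3)^n for all n ≥ 1.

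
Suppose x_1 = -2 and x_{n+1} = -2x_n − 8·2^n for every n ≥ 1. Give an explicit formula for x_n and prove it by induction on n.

Claim: x_n = -(-2)^n − 2·2^n.

Base case: x_1 = -2, and -(-2)^1 − 2·2^1 = 2 − 4 = -2.
Assume x_k = -(-2)^k − 2·2^k for some k ≥ 1.
Then x_{k+1} = -2x_k − 8·2^k = -2·(-(-2)^k − 2·2^k) − 8·2^k = -(-2)^{k+1} + 4·2^k − 8·2^k = -(-2)^{k+1} − 4·2^k = -(-2)^{k+1} − 2·2^{k+1}.
This completes the inductive step, so x_n = -(-2)^n − 2·2^n for all n ≥ 1.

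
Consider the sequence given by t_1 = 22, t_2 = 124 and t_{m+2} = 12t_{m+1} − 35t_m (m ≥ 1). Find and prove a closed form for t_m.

Claim: t_m = 3·5^m + 7^m.

Base cases: t_1 = 22 and 3·5^1 + 7^1 = 22; t_2 = 124 and 3·5^2 + 7^2 = 124.
Assume t_j = 3·5^j + 7^j for all 1 ≤ j ≤ k, where k ≥ 2.
Then t_{k+1} = 12t_k − 35t_{k−1} = 12·(3·5^k + 7^k) − 35·(3·5^{k−1} + 7^{k−1}) = 3·(12·5 − 35)5^{k−1} + (12·7 − 35)7^{k−1} = 75·5^{k−1} + 49·7^{k−1} = 3·5^{k+1} + 7^{k+1}.
Hence t_m = 3·5^m + 7^m for every m ≥ 1, by strong induction.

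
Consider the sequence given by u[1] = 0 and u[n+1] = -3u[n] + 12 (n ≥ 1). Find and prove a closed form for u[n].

Claim: u[n] = (-3)^n + 3.

Base case: u[1] = 0, and (-3)^1 + 3 = -3 + 3 = 0.
Assume u[k] = (-3)^k + 3 for some k ≥ 1.
Then u[k+1] = -3u[k] + 12 = -3·((-3)^k + 3) + 12 = -3·(-3)^k − 9 + 12 = (-3)^{k+1} + 3.
So the formula holds for k+1, and by induction u[n] = (-3)^n + 3 for all n ≥ 1.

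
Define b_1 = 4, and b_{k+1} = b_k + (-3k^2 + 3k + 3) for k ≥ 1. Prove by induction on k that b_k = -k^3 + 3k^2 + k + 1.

Base case: b_1 = 4, and -1^3 + 3·1^2 + 1 + 1 = 4.
Assume b_j = -j^3 + 3j^2 + j + 1.
Then b_{j+1} = b_j + (-3j^2 + 3j + 3) = (-j^3 + 3j^2 + j + 1) + (-3j^2 + 3j + 3) = -j^3 + 4j + 4,
and -(j+1)^3 + 3·(j+1)^2 + (j+1) + 1 = -j^3 + 4j + 4.
By induction, b_k = -k^3 + 3k^2 + k + 1 for all k ≥ 1.

b_k = -k^3 + 3k^2 + k + 1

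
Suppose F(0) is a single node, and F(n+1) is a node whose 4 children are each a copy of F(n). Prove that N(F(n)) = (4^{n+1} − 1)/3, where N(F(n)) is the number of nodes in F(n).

Base case: N(F(0)) = 1, and (4^{0+1} − 1)/3 = 1.
Assume N(F(m)) = (4^{m+1} − 1)/3.
Then N(F(m+1)) = 1 + 4N(F(m)) = 1 + 4·(4^{m+1} − 1)/3 = 1 + (4^{m+2} − 4)/3 = (3 + 4^{m+2} − 4)/3 = (4^{m+2} − 1)/3.
By induction, N(F(n)) = (4^{n+1} − 1)/3 for all n ≥ 0.

N(F(n)) = (4^{n+1} − 1)/3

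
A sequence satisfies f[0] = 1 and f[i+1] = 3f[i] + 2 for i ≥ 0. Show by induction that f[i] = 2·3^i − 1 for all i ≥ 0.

Base case: f[0] = 1, and 2·3^0 − 1 = 2 − 1 = 1.
Assume f[j] = 2·3^j − 1 for some j ≥ 0.
Then f[j+1] = 3f[j] + 2 = 3·(2·3^j − 1) + 2 = 6·3^j − 3 + 2 = 2·3^{j+1} − 1.
So the formula holds for j+1, and by induction f[i] = 2·3^i − 1 for all i ≥ 0.

f[i] = 2·3^i − 1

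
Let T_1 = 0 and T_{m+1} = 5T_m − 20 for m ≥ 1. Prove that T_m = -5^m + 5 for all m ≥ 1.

Base case: T_1 = 0, and -5^1 + 5 = -5 + 5 = 0.
Assume T_j = -5^j + 5 for some j ≥ 1.
Then T_{j+1} = 5T_j − 20 = 5·(-5^j + 5) − 20 = -5^{j+1} + 25 − 20 = -5^{j+1} + 5.
By induction, T_m = -5^m + 5 for all m ≥ 1.

T_m = -5^m + 5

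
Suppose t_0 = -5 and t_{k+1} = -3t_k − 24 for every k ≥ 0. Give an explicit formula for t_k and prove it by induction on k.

Claim: t_k = (-3)^k − 6.

Base case: t_0 = -5, and (-3)^0 − 6 = 1 − 6 = -5.
Assume t_m = (-3)^m − 6 for some m ≥ 0.
Then t_{m+1} = -3t_m − 24 = -3·((-3)^m − 6) − 24 = -3·(-3)^m + 18 − 24 = (-3)^{m+1} − 6.
This completes the inductive step, so t_k = (-3)^k − 6 for all k ≥ 0.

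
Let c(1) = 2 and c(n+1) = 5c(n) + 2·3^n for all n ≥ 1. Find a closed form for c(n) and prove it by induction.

Claim: c(n) = 5^n − 3^n.

Base case: c(1) = 2, and 5^1 − 3^1 = 5 − 3 = 2.
Assume c(j) = 5^j − 3^j for some j ≥ 1.
Then c(j+1) = 5c(j) + 2·3^j = 5·(5^j − 3^j) + 2·3^j = 5^{j+1} − 5·3^j + 2·3^j = 5^{j+1} − 3·3^j = 5^{j+1} − 3^{j+1}.
By induction, c(n) = 5^n − 3^n for all n ≥ 1.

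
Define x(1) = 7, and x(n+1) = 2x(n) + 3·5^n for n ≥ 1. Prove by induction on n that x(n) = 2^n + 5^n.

Base case: x(1) = 7, and 2^1 + 5^1 = 2 + 5 = 7.
Assume x(m) = 2^m + 5^m for some m ≥ 1.
Then x(m+1) = 2x(m) + 3·5^m = 2·(2^m + 5^m) + 3·5^m = 2^{m+1} + 2·5^m + 3·5^m = 2^{m+1} + 5·5^m = 2^{m+1} + 5^{m+1}.
So the formula holds for m+1, and by induction x(n) = 2^n + 5^n for all n ≥ 1.

x(n) = 2^n + 5^n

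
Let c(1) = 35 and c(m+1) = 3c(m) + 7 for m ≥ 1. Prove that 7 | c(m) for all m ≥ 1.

Base case: c(1) = 35 = 7·5, so 7 | c(1).
Assume 7 | c(j), so c(j) = 7t for some integer t.
Then c(j+1) = 3c(j) + 7 = 3·(7t) + 7 = 7(3t + 1), so 7 | c(j+1).
Hence 7 | c(m) for every m ≥ 1, by induction.

7 | c(m)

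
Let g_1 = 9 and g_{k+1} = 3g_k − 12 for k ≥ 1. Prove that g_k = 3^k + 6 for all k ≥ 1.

Base case: g_1 = 9, and 3^1 + 6 = 3 + 6 = 9.
Assume g_r = 3^r + 6 for some r ≥ 1.
Then g_{r+1} = 3g_r − 12 = 3·(3^r + 6) − 12 = 3^{r+1} + 18 − 12 = 3^{r+1} + 6.
Hence g_k = 3^k + 6 for every k ≥ 1, by induction.

g_k = 3^k + 6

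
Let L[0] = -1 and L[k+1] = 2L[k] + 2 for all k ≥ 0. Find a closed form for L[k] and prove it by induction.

Claim: L[k] = 2^k − 2.

Base case: L[0] = -1, and 2^0 − 2 = 1 − 2 = -1.
Assume L[m] = 2^m − 2 for some m ≥ 0.
Then L[m+1] = 2L[m] + 2 = 2·(2^m − 2) + 2 = 2^{m+1} − 4 + 2 = 2^{m+1} − 2.
This completes the inductive step, so L[k] = 2^k − 2 for all k ≥ 0.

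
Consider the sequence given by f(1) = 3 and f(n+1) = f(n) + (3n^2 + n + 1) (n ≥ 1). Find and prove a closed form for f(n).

Claim: f(n) = n^3 − n^2 + n + 2.

Base case: f(1) = 3, and 1^3 − 1^2 + 1 + 2 = 3.
Assume f(k) = k^3 − k^2 + k + 2.
Then f(k+1) = f(k) + (3k^2 + k + 1) = (k^3 − k^2 + k + 2) + (3k^2 + k + 1) = k^3 + 2k^2 + 2k + 3,
and (k+1)^3 − (k+1)^2 + (k+1) + 2 = k^3 + 2k^2 + 2k + 3.
By induction, f(n) = n^3 − n^2 + n + 2 for all n ≥ 1.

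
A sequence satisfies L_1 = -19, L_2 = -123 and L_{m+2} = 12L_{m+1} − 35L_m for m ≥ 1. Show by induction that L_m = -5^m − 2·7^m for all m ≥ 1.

Base cases: L_1 = -19 and -5^1 − 2·7^1 = -19; L_2 = -123 and -5^2 − 2·7^2 = -123.
Assume L_i = -5^i − 2·7^i for all 1 ≤ i ≤ j, where j ≥ 2.
Then L_{j+1} = 12L_j − 35L_{j−1} = 12·(-5^j − 2·7^j) − 35·(-5^{j−1} − 2·7^{j−1}) = -(12·5 − 35)5^{j−1} − 2·(12·7 − 35)7^{j−1} = -25·5^{j−1} − 98·7^{j−1} = -5^{j+1} − 2·7^{j+1}.
So the formula holds for j+1, and by strong induction L_m = -5^m − 2·7^m for all m ≥ 1.

L_m = -5^m − 2·7^m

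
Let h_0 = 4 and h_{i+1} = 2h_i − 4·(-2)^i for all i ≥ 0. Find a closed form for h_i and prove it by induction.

Claim: h_i = 3·2^i + (-2)^i.

Base case: h_0 = 4, and 3·2^0 + (-2)^0 = 3 + 1 = 4.
Assume h_m = 3·2^m + (-2)^m for some m ≥ 0.
Then h_{m+1} = 2h_m − 4·(-2)^m = 2·(3·2^m + (-2)^m) − 4·(-2)^m = 3·2^{m+1} + 2·(-2)^m − 4·(-2)^m = 3·2^{m+1} − 2·(-2)^m = 3·2^{m+1} + (-2)^{m+1}.
This completes the inductive step, so h_i = 3·2^i + (-2)^i for all i ≥ 0.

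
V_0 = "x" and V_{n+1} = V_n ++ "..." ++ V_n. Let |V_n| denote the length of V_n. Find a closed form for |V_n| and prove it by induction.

Claim: |V_n| = 2^{n+2} − 3.

Base case: |V_0| = 1, and 2^{0+2} − 3 = 1.
Assume |V_r| = 2^{r+2} − 3.
Then |V_{r+1}| = |V_r| + 3 + |V_r| = 2|V_r| + 3 = 2(2^{r+2} − 3) + 3 = 2^{r+3} − 6 + 3 = 2^{r+3} − 3.
This completes the inductive step, so |V_n| = 2^{n+2} − 3 for all n ≥ 0.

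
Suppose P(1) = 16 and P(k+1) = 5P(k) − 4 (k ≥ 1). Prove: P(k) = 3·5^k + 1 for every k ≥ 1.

Base case: P(1) = 16, and 3·5^1 + 1 = 15 + 1 = 16.
Assume P(m) = 3·5^m + 1 for some m ≥ 1.
Then P(m+1) = 5P(m) − 4 = 5·(3·5^m + 1) − 4 = 15·5^m + 5 − 4 = 3·5^{m+1} + 1.
By induction, P(k) = 3·5^k + 1 for all k ≥ 1.

P(k) = 3·5^k + 1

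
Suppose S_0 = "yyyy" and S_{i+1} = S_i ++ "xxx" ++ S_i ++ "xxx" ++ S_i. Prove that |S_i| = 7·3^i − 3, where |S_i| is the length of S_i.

Base case: |S_0| = 4, and 7·3^0 − 3 = 4.
Assume |S_r| = 7·3^r − 3.
Then |S_{r+1}| = 3|S_r| + 6 = 3(7·3^r − 3) + 6 = 7·3^{r+1} − 9 + 6 = 7·3^{r+1} − 3.
This completes the inductive step, so |S_i| = 7·3^i − 3 for all i ≥ 0.

|S_i| = 7·3^i − 3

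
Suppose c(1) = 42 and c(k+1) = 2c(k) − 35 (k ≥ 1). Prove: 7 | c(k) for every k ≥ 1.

Base case: c(1) = 42 = 7·6, so 7 | c(1).
Assume 7 | c(r), so c(r) = 7t for some integer t.
Then c(r+1) = 2c(r) − 35 = 2·(7t) − 35 = 7(2t − 5), so 7 | c(r+1).
Hence 7 | c(k) for every k ≥ 1, by induction.

7 | c(k)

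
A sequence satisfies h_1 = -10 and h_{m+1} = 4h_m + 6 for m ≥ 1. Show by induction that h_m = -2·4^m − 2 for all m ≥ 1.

Base case: h_1 = -10, and -2·4^1 − 2 = -8 − 2 = -10.
Assume h_k = -2·4^k − 2 for some k ≥ 1.
Then h_{k+1} = 4h_k + 6 = 4·(-2·4^k − 2) + 6 = -8·4^k − 8 + 6 = -2·4^{k+1} − 2.
By induction, h_m = -2·4^m − 2 for all m ≥ 1.

h_m = -2·4^m − 2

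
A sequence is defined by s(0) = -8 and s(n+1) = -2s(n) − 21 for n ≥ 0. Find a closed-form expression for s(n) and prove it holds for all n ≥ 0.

Claim: s(n) = -(-2)^n − 7.

Base case: s(0) = -8, and -(-2)^0 − 7 = -1 − 7 = -8.
Assume s(j) = -(-2)^j − 7 for some j ≥ 0.
Then s(j+1) = -2s(j) − 21 = -2·(-(-2)^j − 7) − 21 = 2·(-2)^j + 14 − 21 = -(-2)^{j+1} − 7.
Hence s(n) = -(-2)^n − 7 for every n ≥ 0, by induction.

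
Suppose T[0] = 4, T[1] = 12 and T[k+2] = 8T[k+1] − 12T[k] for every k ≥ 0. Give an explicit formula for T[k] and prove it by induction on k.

Claim: T[k] = 3·2^k + 6^k.

Base cases: T[0] = 4 and 3·2^0 + 6^0 = 4; T[1] = 12 and 3·2^1 + 6^1 = 12.
Assume T[j] = 3·2^j + 6^j for all 0 ≤ j ≤ r, where r ≥ 1.
Then T[r+1] = 8T[r] − 12T[r−1] = 8·(3·2^r + 6^r) − 12·(3·2^{r−1} + 6^{r−1}) = 3·(8·2 − 12)2^{r−1} + (8·6 − 12)6^{r−1} = 12·2^{r−1} + 36·6^{r−1} = 3·2^{r+1} + 6^{r+1}.
This completes the inductive step, so T[k] = 3·2^k + 6^k for all k ≥ 0.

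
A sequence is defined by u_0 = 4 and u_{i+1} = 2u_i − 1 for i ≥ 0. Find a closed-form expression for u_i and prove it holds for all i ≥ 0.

Claim: u_i = 3·2^i + 1.

Base case: u_0 = 4, and 3·2^0 + 1 = 3 + 1 = 4.
Assume u_j = 3·2^j + 1 for some j ≥ 0.
Then u_{j+1} = 2u_j − 1 = 2·(3·2^j + 1) − 1 = 6·2^j + 2 − 1 = 3·2^{j+1} + 1.
So the formula holds for j+1, and by induction u_i = 3·2^i + 1 for all i ≥ 0.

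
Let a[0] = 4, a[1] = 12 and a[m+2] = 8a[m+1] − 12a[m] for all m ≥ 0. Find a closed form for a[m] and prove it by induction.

Claim: a[m] = 3·2^m + 6^m.

Base cases: a[0] = 4 and 3·2^0 + 6^0 = 4; a[1] = 12 and 3·2^1 + 6^1 = 12.
Assume a[i] = 3·2^i + 6^i for all 0 ≤ i ≤ j, where j ≥ 1.
Then a[j+1] = 8a[j] − 12a[j−1] = 8·(3·2^j + 6^j) − 12·(3·2^{j−1} + 6^{j−1}) = 3·(8·2 − 12)2^{j−1} + (8·6 − 12)6^{j−1} = 12·2^{j−1} + 36·6^{j−1} = 3·2^{j+1} + 6^{j+1}.
So the formula holds for j+1, and by strong induction a[m] = 3·2^m + 6^m for all m ≥ 0.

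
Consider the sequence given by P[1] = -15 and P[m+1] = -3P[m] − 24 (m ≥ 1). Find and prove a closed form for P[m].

Claim: P[m] = 3·(-3)^m − 6.

Base case: P[1] = -15, and 3·(-3)^1 − 6 = -9 − 6 = -15.
Assume P[k] = 3·(-3)^k − 6 for some k ≥ 1.
Then P[k+1] = -3P[k] − 24 = -3·(3·(-3)^k − 6) − 24 = -9·(-3)^k + 18 − 24 = 3·(-3)^{k+1} − 6.
By induction, P[m] = 3·(-3)^m − 6 for all m ≥ 1.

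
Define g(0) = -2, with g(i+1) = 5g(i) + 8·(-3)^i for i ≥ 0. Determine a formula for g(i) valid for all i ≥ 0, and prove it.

Claim: g(i) = -5^i − (-3)^i.

Base case: g(0) = -2, and -5^0 − (-3)^0 = -1 − 1 = -2.
Assume g(m) = -5^m − (-3)^m for some m ≥ 0.
Then g(m+1) = 5g(m) + 8·(-3)^m = 5·(-5^m − (-3)^m) + 8·(-3)^m = -5^{m+1} − 5·(-3)^m + 8·(-3)^m = -5^{m+1} + 3·(-3)^m = -5^{m+1} − (-3)^{m+1}.
This completes the inductive step, so g(i) = -5^i − (-3)^i for all i ≥ 0.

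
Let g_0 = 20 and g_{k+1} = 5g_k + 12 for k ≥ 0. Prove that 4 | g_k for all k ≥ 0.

Base case: g_0 = 20 = 4·5, so 4 | g_0.
Assume 4 | g_m, so g_m = 4t for some integer t.
Then g_{m+1} = 5g_m + 12 = 5·(4t) + 12 = 4(5t + 3), so 4 | g_{m+1}.
So the property holds for m+1, and by induction 4 | g_k for all k ≥ 0.

4 | g_k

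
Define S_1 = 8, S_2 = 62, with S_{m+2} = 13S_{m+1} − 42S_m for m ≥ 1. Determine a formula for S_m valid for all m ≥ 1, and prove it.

Claim: S_m = -6^m + 2·7^m.

Base cases: S_1 = 8 and -6^1 + 2·7^1 = 8; S_2 = 62 and -6^2 + 2·7^2 = 62.
Assume S_i = -6^i + 2·7^i for all 1 ≤ i ≤ j, where j ≥ 2.
Then S_{j+1} = 13S_j − 42S_{j−1} = 13·(-6^j + 2·7^j) − 42·(-6^{j−1} + 2·7^{j−1}) = -(13·6 − 42)6^{j−1} + 2·(13·7 − 42)7^{j−1} = -36·6^{j−1} + 98·7^{j−1} = -6^{j+1} + 2·7^{j+1}.
This completes the inductive step, so S_m = -6^m + 2·7^m for all m ≥ 1.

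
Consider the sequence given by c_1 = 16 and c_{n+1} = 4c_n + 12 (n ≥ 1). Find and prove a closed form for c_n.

Claim: c_n = 5·4^n − 4.

Base case: c_1 = 16, and 5·4^1 − 4 = 20 − 4 = 16.
Assume c_j = 5·4^j − 4 for some j ≥ 1.
Then c_{j+1} = 4c_j + 12 = 4·(5·4^j − 4) + 12 = 20·4^j − 16 + 12 = 5·4^{j+1} − 4.
Hence c_n = 5·4^n − 4 for every n ≥ 1, by induction.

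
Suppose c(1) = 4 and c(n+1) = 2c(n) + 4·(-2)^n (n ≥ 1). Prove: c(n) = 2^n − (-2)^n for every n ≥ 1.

Base case: c(1) = 4, and 2^1 − (-2)^1 = 2 + 2 = 4.
Assume c(j) = 2^j − (-2)^j for some j ≥ 1.
Then c(j+1) = 2c(j) + 4·(-2)^j = 2·(2^j − (-2)^j) + 4·(-2)^j = 2^{j+1} − 2·(-2)^j + 4·(-2)^j = 2^{j+1} + 2·(-2)^j = 2^{j+1} − (-2)^{j+1}.
By induction, c(n) = 2^n − (-2)^n for all n ≥ 1.

c(n) = 2^n − (-2)^n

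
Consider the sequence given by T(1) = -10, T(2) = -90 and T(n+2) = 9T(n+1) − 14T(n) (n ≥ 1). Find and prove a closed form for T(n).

Claim: T(n) = 2·2^n − 2·7^n.

Base cases: T(1) = -10 and 2·2^1 − 2·7^1 = -10; T(2) = -90 and 2·2^2 − 2·7^2 = -90.
Assume T(i) = 2·2^i − 2·7^i for all 1 ≤ i ≤ j, where j ≥ 2.
Then T(j+1) = 9T(j) − 14T(j−1) = 9·(2·2^j − 2·7^j) − 14·(2·2^{j−1} − 2·7^{j−1}) = 2·(9·2 − 14)2^{j−1} − 2·(9·7 − 14)7^{j−1} = 8·2^{j−1} − 98·7^{j−1} = 2·2^{j+1} − 2·7^{j+1}.
Hence T(n) = 2·2^n − 2·7^n for every n ≥ 1, by strong induction.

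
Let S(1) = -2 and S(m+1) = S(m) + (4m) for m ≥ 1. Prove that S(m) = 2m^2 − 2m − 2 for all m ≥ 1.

Base case: S(1) = -2, and 2·1^2 − 2·1 − 2 = -2.
Assume S(k) = 2k^2 − 2k − 2.
Then S(k+1) = S(k) + (4k) = (2k^2 − 2k − 2) + (4k) = 2k^2 + 2k − 2,
and 2·(k+1)^2 − 2·(k+1) − 2 = 2k^2 + 2k − 2.
This completes the inductive step, so S(m) = 2m^2 − 2m − 2 for all m ≥ 1.

S(m) = 2m^2 − 2m − 2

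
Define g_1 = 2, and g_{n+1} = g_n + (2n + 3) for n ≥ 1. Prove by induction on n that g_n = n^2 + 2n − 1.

Base case: g_1 = 2, and 1^2 + 2·1 − 1 = 2.
Assume g_r = r^2 + 2r − 1.
Then g_{r+1} = g_r + (2r + 3) = (r^2 + 2r − 1) + (2r + 3) = r^2 + 4r + 2,
and (r+1)^2 + 2·(r+1) − 1 = r^2 + 4r + 2.
This completes the inductive step, so g_n = n^2 + 2n − 1 for all n ≥ 1.

g_n = n^2 + 2n − 1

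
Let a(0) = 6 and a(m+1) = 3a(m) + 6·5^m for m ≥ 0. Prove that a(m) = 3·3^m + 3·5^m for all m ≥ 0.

Base case: a(0) = 6, and 3·3^0 + 3·5^0 = 3 + 3 = 6.
Assume a(j) = 3·3^j + 3·5^j for some j ≥ 0.
Then a(j+1) = 3a(j) + 6·5^j = 3·(3·3^j + 3·5^j) + 6·5^j = 3·3^{j+1} + 9·5^j + 6·5^j = 3·3^{j+1} + 15·5^j = 3·3^{j+1} + 3·5^{j+1}.
This completes the inductive step, so a(m) = 3·3^m + 3·5^m for all m ≥ 0.

a(m) = 3·3^m + 3·5^m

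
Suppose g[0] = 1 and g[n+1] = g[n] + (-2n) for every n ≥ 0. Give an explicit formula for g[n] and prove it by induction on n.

Claim: g[n] = -n^2 + n + 1.

Base case: g[0] = 1, and -0^2 + 0 + 1 = 1.
Assume g[r] = -r^2 + r + 1.
Then g[r+1] = g[r] + (-2r) = (-r^2 + r + 1) + (-2r) = -r^2 − r + 1,
and -(r+1)^2 + (r+1) + 1 = -r^2 − r + 1.
By induction, g[n] = -n^2 + n + 1 for all n ≥ 0.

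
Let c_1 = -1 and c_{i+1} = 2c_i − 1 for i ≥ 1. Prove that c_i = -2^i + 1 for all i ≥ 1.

Base case: c_1 = -1, and -2^1 + 1 = -2 + 1 = -1.
Assume c_m = -2^m + 1 for some m ≥ 1.
Then c_{m+1} = 2c_m − 1 = 2·(-2^m + 1) − 1 = -2^{m+1} + 2 − 1 = -2^{m+1} + 1.
Hence c_i = -2^i + 1 for every i ≥ 1, by induction.

c_i = -2^i + 1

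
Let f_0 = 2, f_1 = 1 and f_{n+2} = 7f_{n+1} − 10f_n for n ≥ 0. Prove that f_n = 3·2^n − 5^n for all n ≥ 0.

Base cases: f_0 = 2 and 3·2^0 − 5^0 = 2; f_1 = 1 and 3·2^1 − 5^1 = 1.
Assume f_i = 3·2^i − 5^i for all 0 ≤ i ≤ j, where j ≥ 1.
Then f_{j+1} = 7f_j − 10f_{j−1} = 7·(3·2^j − 5^j) − 10·(3·2^{j−1} − 5^{j−1}) = 3·(7·2 − 10)2^{j−1} − (7·5 − 10)5^{j−1} = 12·2^{j−1} − 25·5^{j−1} = 3·2^{j+1} − 5^{j+1}.
So the formula holds for j+1, and by strong induction f_n = 3·2^n − 5^n for all n ≥ 0.

f_n = 3·2^n − 5^n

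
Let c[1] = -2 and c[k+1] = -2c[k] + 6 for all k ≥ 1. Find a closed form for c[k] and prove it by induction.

Claim: c[k] = 2·(-2)^k + 2.

Base case: c[1] = -2, and 2·(-2)^1 + 2 = -4 + 2 = -2.
Assume c[m] = 2·(-2)^m + 2 for some m ≥ 1.
Then c[m+1] = -2c[m] + 6 = -2·(2·(-2)^m + 2) + 6 = -4·(-2)^m − 4 + 6 = 2·(-2)^{m+1} + 2.
This completes the inductive step, so c[k] = 2·(-2)^k + 2 for all k ≥ 1.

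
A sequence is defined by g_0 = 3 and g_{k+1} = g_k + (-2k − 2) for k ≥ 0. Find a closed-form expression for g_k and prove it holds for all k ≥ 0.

Claim: g_k = -k^2 − k + 3.

Base case: g_0 = 3, and -0^2 − 0 + 3 = 3.
Assume g_m = -m^2 − m + 3.
Then g_{m+1} = g_m + (-2m − 2) = (-m^2 − m + 3) + (-2m − 2) = -m^2 − 3m + 1,
and -(m+1)^2 − (m+1) + 3 = -m^2 − 3m + 1.
This completes the inductive step, so g_k = -k^2 − k + 3 for all k ≥ 0.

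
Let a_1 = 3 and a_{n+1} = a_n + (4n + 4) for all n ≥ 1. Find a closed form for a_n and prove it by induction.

Claim: a_n = 2n^2 + 2n − 1.

Base case: a_1 = 3, and 2·1^2 + 2·1 − 1 = 3.
Assume a_k = 2k^2 + 2k − 1.
Then a_{k+1} = a_k + (4k + 4) = (2k^2 + 2k − 1) + (4k + 4) = 2k^2 + 6k + 3,
and 2·(k+1)^2 + 2·(k+1) − 1 = 2k^2 + 6k + 3.
By induction, a_n = 2n^2 + 2n − 1 for all n ≥ 1.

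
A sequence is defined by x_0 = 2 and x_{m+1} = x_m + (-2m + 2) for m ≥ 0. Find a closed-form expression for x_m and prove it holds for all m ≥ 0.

Claim: x_m = -m^2 + 3m + 2.

Base case: x_0 = 2, and -0^2 + 3·0 + 2 = 2.
Assume x_j = -j^2 + 3j + 2.
Then x_{j+1} = x_j + (-2j + 2) = (-j^2 + 3j + 2) + (-2j + 2) = -j^2 + j + 4,
and -(j+1)^2 + 3·(j+1) + 2 = -j^2 + j + 4.
By induction, x_m = -m^2 + 3m + 2 for all m ≥ 0.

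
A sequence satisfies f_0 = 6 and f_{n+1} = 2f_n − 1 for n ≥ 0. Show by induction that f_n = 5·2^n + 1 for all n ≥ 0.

Base case: f_0 = 6, and 5·2^0 + 1 = 5 + 1 = 6.
Assume f_r = 5·2^r + 1 for some r ≥ 0.
Then f_{r+1} = 2f_r − 1 = 2·(5·2^r + 1) − 1 = 10·2^r + 2 − 1 = 5·2^{r+1} + 1.
This completes the inductive step, so f_n = 5·2^n + 1 for all n ≥ 0.

f_n = 5·2^n + 1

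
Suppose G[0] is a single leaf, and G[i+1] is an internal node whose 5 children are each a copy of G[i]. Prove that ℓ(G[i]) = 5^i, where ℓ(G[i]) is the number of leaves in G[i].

Base case: ℓ(G[0]) = 1, and 5^0 = 1.
Assume ℓ(G[k]) = 5^k.
Then ℓ(G[k+1]) = 5·ℓ(G[k]) = 5·5^k = 5^{k+1}.
Hence ℓ(G[i]) = 5^i for every i ≥ 0, by induction.

ℓ(G[i]) = 5^i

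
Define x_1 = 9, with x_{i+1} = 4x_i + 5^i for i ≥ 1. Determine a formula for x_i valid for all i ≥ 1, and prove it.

Claim: x_i = 4^i + 5^i.

Base case: x_1 = 9, and 4^1 + 5^1 = 4 + 5 = 9.
Assume x_m = 4^m + 5^m for some m ≥ 1.
Then x_{m+1} = 4x_m + 5^m = 4·(4^m + 5^m) + 5^m = 4^{m+1} + 4·5^m + 5^m = 4^{m+1} + 5·5^m = 4^{m+1} + 5^{m+1}.
This completes the inductive step, so x_i = 4^i + 5^i for all i ≥ 1.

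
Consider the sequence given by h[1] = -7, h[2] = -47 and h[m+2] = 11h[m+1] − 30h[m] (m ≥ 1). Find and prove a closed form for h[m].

Claim: h[m] = 5^m − 2·6^m.

Base cases: h[1] = -7 and 5^1 − 2·6^1 = -7; h[2] = -47 and 5^2 − 2·6^2 = -47.
Assume h[j] = 5^j − 2·6^j for all 1 ≤ j ≤ r, where r ≥ 2.
Then h[r+1] = 11h[r] − 30h[r−1] = 11·(5^r − 2·6^r) − 30·(5^{r−1} − 2·6^{r−1}) = (11·5 − 30)5^{r−1} − 2·(11·6 − 30)6^{r−1} = 25·5^{r−1} − 72·6^{r−1} = 5^{r+1} − 2·6^{r+1}.
Hence h[m] = 5^m − 2·6^m for every m ≥ 1, by strong induction.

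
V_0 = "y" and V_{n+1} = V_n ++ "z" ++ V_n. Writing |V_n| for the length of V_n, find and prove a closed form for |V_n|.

Claim: |V_n| = 2^{n+1} − 1.

Base case: |V_0| = 1, and 2^{0+1} − 1 = 1.
Assume |V_r| = 2^{r+1} − 1.
Then |V_{r+1}| = |V_r| + 1 + |V_r| = 2|V_r| + 1 = 2(2^{r+1} − 1) + 1 = 2^{r+2} − 2 + 1 = 2^{r+2} − 1.
Hence |V_n| = 2^{n+1} − 1 for every n ≥ 0, by induction.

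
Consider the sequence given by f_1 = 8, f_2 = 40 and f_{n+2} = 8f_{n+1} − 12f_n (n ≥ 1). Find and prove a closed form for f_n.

Claim: f_n = 2^n + 6^n.

Base cases: f_1 = 8 and 2^1 + 6^1 = 8; f_2 = 40 and 2^2 + 6^2 = 40.
Assume f_i = 2^i + 6^i for all 1 ≤ i ≤ j, where j ≥ 2.
Then f_{j+1} = 8f_j − 12f_{j−1} = 8·(2^j + 6^j) − 12·(2^{j−1} + 6^{j−1}) = (8·2 − 12)2^{j−1} + (8·6 − 12)6^{j−1} = 4·2^{j−1} + 36·6^{j−1} = 2^{j+1} + 6^{j+1}.
By strong induction, f_n = 2^n + 6^n for all n ≥ 1.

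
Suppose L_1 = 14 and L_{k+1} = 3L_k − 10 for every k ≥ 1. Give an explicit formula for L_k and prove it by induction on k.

Claim: L_k = 3^{k+1} + 5.

Base case: L_1 = 14, and 3^{1+1} + 5 = 9 + 5 = 14.
Assume L_m = 3^{m+1} + 5 for some m ≥ 1.
Then L_{m+1} = 3L_m − 10 = 3·(3^{m+1} + 5) − 10 = 3^{m+2} + 15 − 10 = 3^{m+2} + 5.
By induction, L_k = 3^{k+1} + 5 for all k ≥ 1.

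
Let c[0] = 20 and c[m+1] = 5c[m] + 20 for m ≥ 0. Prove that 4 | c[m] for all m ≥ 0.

Base case: c[0] = 20 = 4·5, so 4 | c[0].
Assume 4 | c[k], so c[k] = 4t for some integer t.
Then c[k+1] = 5c[k] + 20 = 5·(4t) + 20 = 4(5t + 5), so 4 | c[k+1].
Hence 4 | c[m] for every m ≥ 0, by induction.

4 | c[m]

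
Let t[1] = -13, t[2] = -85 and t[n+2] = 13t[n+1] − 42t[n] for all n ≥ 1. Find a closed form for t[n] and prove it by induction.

Claim: t[n] = -7^n − 6^n.

Base cases: t[1] = -13 and -7^1 − 6^1 = -13; t[2] = -85 and -7^2 − 6^2 = -85.
Assume t[i] = -7^i − 6^i for all 1 ≤ i ≤ j, where j ≥ 2.
Then t[j+1] = 13t[j] − 42t[j−1] = 13·(-7^j − 6^j) − 42·(-7^{j−1} − 6^{j−1}) = -(13·7 − 42)7^{j−1} − (13·6 − 42)6^{j−1} = -49·7^{j−1} − 36·6^{j−1} = -7^{j+1} − 6^{j+1}.
Hence t[n] = -7^n − 6^n for every n ≥ 1, by strong induction.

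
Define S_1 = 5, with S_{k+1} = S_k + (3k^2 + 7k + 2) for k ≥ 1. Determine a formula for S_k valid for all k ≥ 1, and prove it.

Claim: S_k = k^3 + 2k^2 − k + 3.

Base case: S_1 = 5, and 1^3 + 2·1^2 − 1 + 3 = 5.
Assume S_r = r^3 + 2r^2 − r + 3.
Then S_{r+1} = S_r + (3r^2 + 7r + 2) = (r^3 + 2r^2 − r + 3) + (3r^2 + 7r + 2) = r^3 + 5r^2 + 6r + 5,
and (r+1)^3 + 2·(r+1)^2 − (r+1) + 3 = r^3 + 5r^2 + 6r + 5.
By induction, S_k = k^3 + 2k^2 − k + 3 for all k ≥ 1.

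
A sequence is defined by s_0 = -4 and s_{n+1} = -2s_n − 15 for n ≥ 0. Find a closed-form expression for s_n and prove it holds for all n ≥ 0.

Claim: s_n = (-2)^n − 5.

Base case: s_0 = -4, and (-2)^0 − 5 = 1 − 5 = -4.
Assume s_k = (-2)^k − 5 for some k ≥ 0.
Then s_{k+1} = -2s_k − 15 = -2·((-2)^k − 5) − 15 = -2·(-2)^k + 10 − 15 = (-2)^{k+1} − 5.
By induction, s_n = (-2)^n − 5 for all n ≥ 0.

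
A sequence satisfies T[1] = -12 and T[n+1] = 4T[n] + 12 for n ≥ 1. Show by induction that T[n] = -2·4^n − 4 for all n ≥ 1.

Base case: T[1] = -12, and -2·4^1 − 4 = -8 − 4 = -12.
Assume T[r] = -2·4^r − 4 for some r ≥ 1.
Then T[r+1] = 4T[r] + 12 = 4·(-2·4^r − 4) + 12 = -8·4^r − 16 + 12 = -2·4^{r+1} − 4.
So the formula holds for r+1, and by induction T[n] = -2·4^n − 4 for all n ≥ 1.

T[n] = -2·4^n − 4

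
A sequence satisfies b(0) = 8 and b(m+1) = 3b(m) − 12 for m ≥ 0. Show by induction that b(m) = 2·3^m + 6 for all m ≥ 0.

Base case: b(0) = 8, and 2·3^0 + 6 = 2 + 6 = 8.
Assume b(k) = 2·3^k + 6 for some k ≥ 0.
Then b(k+1) = 3b(k) − 12 = 3·(2·3^k + 6) − 12 = 6·3^k + 18 − 12 = 2·3^{k+1} + 6.
Hence b(m) = 2·3^m + 6 for every m ≥ 0, by induction.

b(m) = 2·3^m + 6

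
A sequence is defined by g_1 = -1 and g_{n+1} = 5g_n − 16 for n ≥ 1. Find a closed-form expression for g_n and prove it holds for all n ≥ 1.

Claim: g_n = -5^n + 4.

Base case: g_1 = -1, and -5^1 + 4 = -5 + 4 = -1.
Assume g_m = -5^m + 4 for some m ≥ 1.
Then g_{m+1} = 5g_m − 16 = 5·(-5^m + 4) − 16 = -5^{m+1} + 20 − 16 = -5^{m+1} + 4.
By induction, g_n = -5^n + 4 for all n ≥ 1.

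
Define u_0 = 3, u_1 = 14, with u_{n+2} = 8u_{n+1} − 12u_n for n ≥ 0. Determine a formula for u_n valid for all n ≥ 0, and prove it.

Claim: u_n = 2^n + 2·6^n.

Base cases: u_0 = 3 and 2^0 + 2·6^0 = 3; u_1 = 14 and 2^1 + 2·6^1 = 14.
Assume u_j = 2^j + 2·6^j for all 0 ≤ j ≤ m, where m ≥ 1.
Then u_{m+1} = 8u_m − 12u_{m−1} = 8·(2^m + 2·6^m) − 12·(2^{m−1} + 2·6^{m−1}) = (8·2 − 12)2^{m−1} + 2·(8·6 − 12)6^{m−1} = 4·2^{m−1} + 72·6^{m−1} = 2^{m+1} + 2·6^{m+1}.
This completes the inductive step, so u_n = 2^n + 2·6^n for all n ≥ 0.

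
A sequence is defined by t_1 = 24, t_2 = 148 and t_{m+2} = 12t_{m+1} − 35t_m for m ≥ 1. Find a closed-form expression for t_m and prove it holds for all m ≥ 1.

Claim: t_m = 2·5^m + 2·7^m.

Base cases: t_1 = 24 and 2·5^1 + 2·7^1 = 24; t_2 = 148 and 2·5^2 + 2·7^2 = 148.
Assume t_j = 2·5^j + 2·7^j for all 1 ≤ j ≤ r, where r ≥ 2.
Then t_{r+1} = 12t_r − 35t_{r−1} = 12·(2·5^r + 2·7^r) − 35·(2·5^{r−1} + 2·7^{r−1}) = 2·(12·5 − 35)5^{r−1} + 2·(12·7 − 35)7^{r−1} = 50·5^{r−1} + 98·7^{r−1} = 2·5^{r+1} + 2·7^{r+1}.
This completes the inductive step, so t_m = 2·5^m + 2·7^m for all m ≥ 1.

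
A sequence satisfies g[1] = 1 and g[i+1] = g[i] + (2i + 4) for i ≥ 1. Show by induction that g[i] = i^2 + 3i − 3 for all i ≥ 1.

Base case: g[1] = 1, and 1^2 + 3·1 − 3 = 1.
Assume g[r] = r^2 + 3r − 3.
Then g[r+1] = g[r] + (2r + 4) = (r^2 + 3r − 3) + (2r + 4) = r^2 + 5r + 1,
and (r+1)^2 + 3·(r+1) − 3 = r^2 + 5r + 1.
This completes the inductive step, so g[i] = i^2 + 3i − 3 for all i ≥ 1.

g[i] = i^2 + 3i − 3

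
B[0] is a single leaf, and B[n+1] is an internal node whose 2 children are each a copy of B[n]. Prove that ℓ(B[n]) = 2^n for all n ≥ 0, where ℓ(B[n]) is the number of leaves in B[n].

Base case: ℓ(B[0]) = 1, and 2^0 = 1.
Assume ℓ(B[r]) = 2^r.
Then ℓ(B[r+1]) = 2·ℓ(B[r]) = 2·2^r = 2^{r+1}.
So the formula holds for r+1, and by induction ℓ(B[n]) = 2^n for all n ≥ 0.

ℓ(B[n]) = 2^n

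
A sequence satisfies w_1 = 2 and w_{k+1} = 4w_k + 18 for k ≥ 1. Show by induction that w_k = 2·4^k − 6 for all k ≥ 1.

Base case: w_1 = 2, and 2·4^1 − 6 = 8 − 6 = 2.
Assume w_m = 2·4^m − 6 for some m ≥ 1.
Then w_{m+1} = 4w_m + 18 = 4·(2·4^m − 6) + 18 = 8·4^m − 24 + 18 = 2·4^{m+1} − 6.
Hence w_k = 2·4^k − 6 for every k ≥ 1, by induction.

w_k = 2·4^k − 6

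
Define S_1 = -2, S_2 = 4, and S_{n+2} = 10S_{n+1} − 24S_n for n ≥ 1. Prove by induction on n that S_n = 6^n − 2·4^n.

Base cases: S_1 = -2 and 6^1 − 2·4^1 = -2; S_2 = 4 and 6^2 − 2·4^2 = 4.
Assume S_i = 6^i − 2·4^i for all 1 ≤ i ≤ j, where j ≥ 2.
Then S_{j+1} = 10S_j − 24S_{j−1} = 10·(6^j − 2·4^j) − 24·(6^{j−1} − 2·4^{j−1}) = (10·6 − 24)6^{j−1} − 2·(10·4 − 24)4^{j−1} = 36·6^{j−1} − 32·4^{j−1} = 6^{j+1} − 2·4^{j+1}.
Hence S_n = 6^n − 2·4^n for every n ≥ 1, by strong induction.

S_n = 6^n − 2·4^n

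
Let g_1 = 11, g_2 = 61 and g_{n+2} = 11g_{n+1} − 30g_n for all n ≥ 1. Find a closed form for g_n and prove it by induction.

Claim: g_n = 5^n + 6^n.

Base cases: g_1 = 11 and 5^1 + 6^1 = 11; g_2 = 61 and 5^2 + 6^2 = 61.
Assume g_j = 5^j + 6^j for all 1 ≤ j ≤ k, where k ≥ 2.
Then g_{k+1} = 11g_k − 30g_{k−1} = 11·(5^k + 6^k) − 30·(5^{k−1} + 6^{k−1}) = (11·5 − 30)5^{k−1} + (11·6 − 30)6^{k−1} = 25·5^{k−1} + 36·6^{k−1} = 5^{k+1} + 6^{k+1}.
This completes the inductive step, so g_n = 5^n + 6^n for all n ≥ 1.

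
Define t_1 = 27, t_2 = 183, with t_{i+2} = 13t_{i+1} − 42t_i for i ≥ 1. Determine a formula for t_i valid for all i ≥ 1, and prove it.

Claim: t_i = 3·7^i + 6^i.

Base cases: t_1 = 27 and 3·7^1 + 6^1 = 27; t_2 = 183 and 3·7^2 + 6^2 = 183.
Assume t_j = 3·7^j + 6^j for all 1 ≤ j ≤ k, where k ≥ 2.
Then t_{k+1} = 13t_k − 42t_{k−1} = 13·(3·7^k + 6^k) − 42·(3·7^{k−1} + 6^{k−1}) = 3·(13·7 − 42)7^{k−1} + (13·6 − 42)6^{k−1} = 147·7^{k−1} + 36·6^{k−1} = 3·7^{k+1} + 6^{k+1}.
Hence t_i = 3·7^i + 6^i for every i ≥ 1, by strong induction.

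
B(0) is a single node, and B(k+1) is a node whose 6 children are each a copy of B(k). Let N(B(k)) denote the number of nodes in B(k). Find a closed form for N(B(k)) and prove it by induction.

Claim: N(B(k)) = (6^{k+1} − 1)/5.

Base case: N(B(0)) = 1, and (6^{0+1} − 1)/5 = 1.
Assume N(B(m)) = (6^{m+1} − 1)/5.
Then N(B(m+1)) = 1 + 6N(B(m)) = 1 + 6·(6^{m+1} − 1)/5 = 1 + (6^{m+2} − 6)/5 = (5 + 6^{m+2} − 6)/5 = (6^{m+2} − 1)/5.
So the formula holds for m+1, and by induction N(B(k)) = (6^{k+1} − 1)/5 for all k ≥ 0.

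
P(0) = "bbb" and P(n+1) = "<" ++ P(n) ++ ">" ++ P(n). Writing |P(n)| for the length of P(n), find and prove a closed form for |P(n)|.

Claim: |P(n)| = 5·2^n − 2.

Base case: |P(0)| = 3, and 5·2^0 − 2 = 3.
Assume |P(j)| = 5·2^j − 2.
Then |P(j+1)| = 1 + |P(j)| + 1 + |P(j)| = 2|P(j)| + 2 = 2(5·2^j − 2) + 2 = 5·2^{j+1} − 4 + 2 = 5·2^{j+1} − 2.
This completes the inductive step, so |P(n)| = 5·2^n − 2 for all n ≥ 0.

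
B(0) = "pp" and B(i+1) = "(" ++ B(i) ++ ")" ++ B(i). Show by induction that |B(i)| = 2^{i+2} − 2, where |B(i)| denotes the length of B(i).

Base case: |B(0)| = 2, and 2^{0+2} − 2 = 2.
Assume |B(k)| = 2^{k+2} − 2.
Then |B(k+1)| = 1 + |B(k)| + 1 + |B(k)| = 2|B(k)| + 2 = 2(2^{k+2} − 2) + 2 = 2^{k+3} − 4 + 2 = 2^{k+3} − 2.
By induction, |B(i)| = 2^{i+2} − 2 for all i ≥ 0.

|B(i)| = 2^{i+2} − 2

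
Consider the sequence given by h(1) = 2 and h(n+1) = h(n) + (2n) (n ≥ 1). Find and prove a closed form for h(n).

Claim: h(n) = n^2 − n + 2.

Base case: h(1) = 2, and 1^2 − 1 + 2 = 2.
Assume h(j) = j^2 − j + 2.
Then h(j+1) = h(j) + (2j) = (j^2 − j + 2) + (2j) = j^2 + j + 2,
and (j+1)^2 − (j+1) + 2 = j^2 + j + 2.
By induction, h(n) = n^2 − n + 2 for all n ≥ 1.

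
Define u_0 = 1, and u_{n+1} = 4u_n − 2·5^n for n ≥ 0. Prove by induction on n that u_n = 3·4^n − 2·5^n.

Base case: u_0 = 1, and 3·4^0 − 2·5^0 = 3 − 2 = 1.
Assume u_k = 3·4^k − 2·5^k for some k ≥ 0.
Then u_{k+1} = 4u_k − 2·5^k = 4·(3·4^k − 2·5^k) − 2·5^k = 3·4^{k+1} − 8·5^k − 2·5^k = 3·4^{k+1} − 10·5^k = 3·4^{k+1} − 2·5^{k+1}.
This completes the inductive step, so u_n = 3·4^n − 2·5^n for all n ≥ 0.

u_n = 3·4^n − 2·5^n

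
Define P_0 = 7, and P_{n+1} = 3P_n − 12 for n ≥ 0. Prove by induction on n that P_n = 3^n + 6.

Base case: P_0 = 7, and 3^0 + 6 = 1 + 6 = 7.
Assume P_m = 3^m + 6 for some m ≥ 0.
Then P_{m+1} = 3P_m − 12 = 3·(3^m + 6) − 12 = 3^{m+1} + 18 − 12 = 3^{m+1} + 6.
By induction, P_n = 3^n + 6 for all n ≥ 0.

P_n = 3^n + 6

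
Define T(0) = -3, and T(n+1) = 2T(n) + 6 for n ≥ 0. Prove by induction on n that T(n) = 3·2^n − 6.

Base case: T(0) = -3, and 3·2^0 − 6 = 3 − 6 = -3.
Assume T(j) = 3·2^j − 6 for some j ≥ 0.
Then T(j+1) = 2T(j) + 6 = 2·(3·2^j − 6) + 6 = 6·2^j − 12 + 6 = 3·2^{j+1} − 6.
This completes the inductive step, so T(n) = 3·2^n − 6 for all n ≥ 0.

T(n) = 3·2^n − 6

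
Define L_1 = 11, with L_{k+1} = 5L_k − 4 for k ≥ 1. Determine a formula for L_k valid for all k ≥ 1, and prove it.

Claim: L_k = 2·5^k + 1.

Base case: L_1 = 11, and 2·5^1 + 1 = 10 + 1 = 11.
Assume L_m = 2·5^m + 1 for some m ≥ 1.
Then L_{m+1} = 5L_m − 4 = 5·(2·5^m + 1) − 4 = 10·5^m + 5 − 4 = 2·5^{m+1} + 1.
So the formula holds for m+1, and by induction L_k = 2·5^k + 1 for all k ≥ 1.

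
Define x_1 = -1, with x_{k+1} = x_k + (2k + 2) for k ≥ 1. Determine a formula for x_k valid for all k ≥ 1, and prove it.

Claim: x_k = k^2 + k − 3.

Base case: x_1 = -1, and 1^2 + 1 − 3 = -1.
Assume x_m = m^2 + m − 3.
Then x_{m+1} = x_m + (2m + 2) = (m^2 + m − 3) + (2m + 2) = m^2 + 3m − 1,
and (m+1)^2 + (m+1) − 3 = m^2 + 3m − 1.
By induction, x_k = k^2 + k − 3 for all k ≥ 1.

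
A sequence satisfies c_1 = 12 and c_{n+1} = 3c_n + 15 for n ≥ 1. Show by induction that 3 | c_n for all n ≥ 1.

Base case: c_1 = 12 = 3·4, so 3 | c_1.
Assume 3 | c_k, so c_k = 3t for some integer t.
Then c_{k+1} = 3c_k + 15 = 3·(3t) + 15 = 3(3t + 5), so 3 | c_{k+1}.
This completes the inductive step, so 3 | c_n for all n ≥ 1.

3 | c_n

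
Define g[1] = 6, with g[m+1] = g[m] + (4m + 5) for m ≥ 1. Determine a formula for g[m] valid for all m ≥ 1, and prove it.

Claim: g[m] = 2m^2 + 3m + 1.

Base case: g[1] = 6, and 2·1^2 + 3·1 + 1 = 6.
Assume g[j] = 2j^2 + 3j + 1.
Then g[j+1] = g[j] + (4j + 5) = (2j^2 + 3j + 1) + (4j + 5) = 2j^2 + 7j + 6,
and 2·(j+1)^2 + 3·(j+1) + 1 = 2j^2 + 7j + 6.
By induction, g[m] = 2m^2 + 3m + 1 for all m ≥ 1.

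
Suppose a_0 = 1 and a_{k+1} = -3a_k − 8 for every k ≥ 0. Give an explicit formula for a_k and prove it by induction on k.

Claim: a_k = 3·(-3)^k − 2.

Base case: a_0 = 1, and 3·(-3)^0 − 2 = 3 − 2 = 1.
Assume a_m = 3·(-3)^m − 2 for some m ≥ 0.
Then a_{m+1} = -3a_m − 8 = -3·(3·(-3)^m − 2) − 8 = -9·(-3)^m + 6 − 8 = 3·(-3)^{m+1} − 2.
So the formula holds for m+1, and by induction a_k = 3·(-3)^k − 2 for all k ≥ 0.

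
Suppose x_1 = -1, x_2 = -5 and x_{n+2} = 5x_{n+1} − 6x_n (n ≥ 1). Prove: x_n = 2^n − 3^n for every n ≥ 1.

Base cases: x_1 = -1 and 2^1 − 3^1 = -1; x_2 = -5 and 2^2 − 3^2 = -5.
Assume x_j = 2^j − 3^j for all 1 ≤ j ≤ r, where r ≥ 2.
Then x_{r+1} = 5x_r − 6x_{r−1} = 5·(2^r − 3^r) − 6·(2^{r−1} − 3^{r−1}) = (5·2 − 6)2^{r−1} − (5·3 − 6)3^{r−1} = 4·2^{r−1} − 9·3^{r−1} = 2^{r+1} − 3^{r+1}.
This completes the inductive step, so x_n = 2^n − 3^n for all n ≥ 1.

x_n = 2^n − 3^n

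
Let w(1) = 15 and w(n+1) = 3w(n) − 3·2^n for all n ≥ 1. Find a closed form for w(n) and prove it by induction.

Claim: w(n) = 3·3^n + 3·2^n.

Base case: w(1) = 15, and 3·3^1 + 3·2^1 = 9 + 6 = 15.
Assume w(k) = 3·3^k + 3·2^k for some k ≥ 1.
Then w(k+1) = 3w(k) − 3·2^k = 3·(3·3^k + 3·2^k) − 3·2^k = 3·3^{k+1} + 9·2^k − 3·2^k = 3·3^{k+1} + 6·2^k = 3·3^{k+1} + 3·2^{k+1}.
This completes the inductive step, so w(n) = 3·3^n + 3·2^n for all n ≥ 1.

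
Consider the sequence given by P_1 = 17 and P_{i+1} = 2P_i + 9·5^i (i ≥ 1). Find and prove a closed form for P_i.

Claim: P_i = 2^i + 3·5^i.

Base case: P_1 = 17, and 2^1 + 3·5^1 = 2 + 15 = 17.
Assume P_k = 2^k + 3·5^k for some k ≥ 1.
Then P_{k+1} = 2P_k + 9·5^k = 2·(2^k + 3·5^k) + 9·5^k = 2^{k+1} + 6·5^k + 9·5^k = 2^{k+1} + 15·5^k = 2^{k+1} + 3·5^{k+1}.
Hence P_i = 2^i + 3·5^i for every i ≥ 1, by induction.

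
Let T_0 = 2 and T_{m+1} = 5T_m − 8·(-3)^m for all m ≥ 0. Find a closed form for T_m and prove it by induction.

Claim: T_m = 5^m + (-3)^m.

Base case: T_0 = 2, and 5^0 + (-3)^0 = 1 + 1 = 2.
Assume T_k = 5^k + (-3)^k for some k ≥ 0.
Then T_{k+1} = 5T_k − 8·(-3)^k = 5·(5^k + (-3)^k) − 8·(-3)^k = 5^{k+1} + 5·(-3)^k − 8·(-3)^k = 5^{k+1} − 3·(-3)^k = 5^{k+1} + (-3)^{k+1}.
By induction, T_m = 5^m + (-3)^m for all m ≥ 0.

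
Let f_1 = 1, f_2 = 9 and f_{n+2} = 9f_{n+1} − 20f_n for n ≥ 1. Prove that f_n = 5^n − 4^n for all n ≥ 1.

Base cases: f_1 = 1 and 5^1 − 4^1 = 1; f_2 = 9 and 5^2 − 4^2 = 9.
Assume f_i = 5^i − 4^i for all 1 ≤ i ≤ j, where j ≥ 2.
Then f_{j+1} = 9f_j − 20f_{j−1} = 9·(5^j − 4^j) − 20·(5^{j−1} − 4^{j−1}) = (9·5 − 20)5^{j−1} − (9·4 − 20)4^{j−1} = 25·5^{j−1} − 16·4^{j−1} = 5^{j+1} − 4^{j+1}.
By strong induction, f_n = 5^n − 4^n for all n ≥ 1.

f_n = 5^n − 4^n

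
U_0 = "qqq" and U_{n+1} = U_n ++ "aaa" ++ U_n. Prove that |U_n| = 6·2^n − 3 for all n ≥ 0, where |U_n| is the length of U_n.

Base case: |U_0| = 3, and 6·2^0 − 3 = 3.
Assume |U_j| = 6·2^j − 3.
Then |U_{j+1}| = |U_j| + 3 + |U_j| = 2|U_j| + 3 = 2(6·2^j − 3) + 3 = 6·2^{j+1} − 6 + 3 = 6·2^{j+1} − 3.
By induction, |U_n| = 6·2^n − 3 for all n ≥ 0.

|U_n| = 6·2^n − 3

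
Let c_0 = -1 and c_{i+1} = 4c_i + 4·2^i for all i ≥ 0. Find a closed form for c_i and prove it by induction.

Claim: c_i = 4^i − 2·2^i.

Base case: c_0 = -1, and 4^0 − 2·2^0 = 1 − 2 = -1.
Assume c_r = 4^r − 2·2^r for some r ≥ 0.
Then c_{r+1} = 4c_r + 4·2^r = 4·(4^r − 2·2^r) + 4·2^r = 4^{r+1} − 8·2^r + 4·2^r = 4^{r+1} − 4·2^r = 4^{r+1} − 2·2^{r+1}.
Hence c_i = 4^i − 2·2^i for every i ≥ 0, by induction.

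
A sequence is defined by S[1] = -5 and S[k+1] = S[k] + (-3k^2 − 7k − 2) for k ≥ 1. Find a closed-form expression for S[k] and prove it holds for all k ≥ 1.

Claim: S[k] = -k^3 − 2k^2 + k − 3.

Base case: S[1] = -5, and -1^3 − 2·1^2 + 1 − 3 = -5.
Assume S[m] = -m^3 − 2m^2 + m − 3.
Then S[m+1] = S[m] + (-3m^2 − 7m − 2) = (-m^3 − 2m^2 + m − 3) + (-3m^2 − 7m − 2) = -m^3 − 5m^2 − 6m − 5,
and -(m+1)^3 − 2·(m+1)^2 + (m+1) − 3 = -m^3 − 5m^2 − 6m − 5.
This completes the inductive step, so S[k] = -k^3 − 2k^2 + k − 3 for all k ≥ 1.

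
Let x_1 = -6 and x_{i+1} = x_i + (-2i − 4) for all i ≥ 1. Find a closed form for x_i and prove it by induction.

Claim: x_i = -i^2 − 3i − 2.

Base case: x_1 = -6, and -1^2 − 3·1 − 2 = -6.
Assume x_m = -m^2 − 3m − 2.
Then x_{m+1} = x_m + (-2m − 4) = (-m^2 − 3m − 2) + (-2m − 4) = -m^2 − 5m − 6,
and -(m+1)^2 − 3·(m+1) − 2 = -m^2 − 5m − 6.
This completes the inductive step, so x_i = -i^2 − 3i − 2 for all i ≥ 1.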